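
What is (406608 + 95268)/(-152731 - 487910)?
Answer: -167292/213547 ≈ -0.78340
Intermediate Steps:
(406608 + 95268)/(-152731 - 487910) = 501876/(-640641) = 501876*(-1/640641) = -167292/213547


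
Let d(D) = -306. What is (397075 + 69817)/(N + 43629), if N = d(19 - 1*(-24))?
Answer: 466892/43323 ≈ 10.777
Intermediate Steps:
N = -306
(397075 + 69817)/(N + 43629) = (397075 + 69817)/(-306 + 43629) = 466892/43323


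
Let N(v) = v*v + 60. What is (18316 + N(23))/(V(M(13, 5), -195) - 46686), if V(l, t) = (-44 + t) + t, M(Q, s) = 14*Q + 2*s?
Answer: -199/496 ≈ -0.40121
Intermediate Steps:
M(Q, s) = 2*s + 14*Q
N(v) = 60 + v² (N(v) = v² + 60 = 60 + v²)
V(l, t) = -44 + 2*t
(18316 + N(23))/(V(M(13, 5), -195) - 46686) = (18316 + (60 + 23²))/((-44 + 2*(-195)) - 46686) = (18316 + (60 + 529))/((-44 - 390) - 46686) = (18316 + 589)/(-434 - 46686) = 18905/(-47120) = 18905*(-1/47120) = -199/496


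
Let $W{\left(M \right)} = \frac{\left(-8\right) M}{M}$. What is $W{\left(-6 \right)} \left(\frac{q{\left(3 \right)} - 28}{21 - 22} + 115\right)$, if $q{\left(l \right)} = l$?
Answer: $-1120$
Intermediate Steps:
$W{\left(M \right)} = -8$
$W{\left(-6 \right)} \left(\frac{q{\left(3 \right)} - 28}{21 - 22} + 115\right) = - 8 \left(\frac{3 - 28}{21 - 22} + 115\right) = - 8 \left(- \frac{25}{-1} + 115\right) = - 8 \left(\left(-25\right) \left(-1\right) + 115\right) = - 8 \left(25 + 115\right) = \left(-8\right) 140 = -1120$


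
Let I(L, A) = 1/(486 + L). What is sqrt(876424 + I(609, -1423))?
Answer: sqrt(1050854287695)/1095 ≈ 936.17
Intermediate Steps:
sqrt(876424 + I(609, -1423)) = sqrt(876424 + 1/(486 + 609)) = sqrt(876424 + 1/1095) = sqrt(959684281/1095) = sqrt(1050854287695)/1095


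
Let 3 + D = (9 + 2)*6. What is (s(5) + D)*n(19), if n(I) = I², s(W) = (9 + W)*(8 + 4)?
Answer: 83391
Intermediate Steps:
s(W) = 108 + 12*W (s(W) = (9 + W)*12 = 108 + 12*W)
D = 63 (D = -3 + (9 + 2)*6 = -3 + 11*6 = -3 + 66 = 63)
(s(5) + D)*n(19) = ((108 + 12*5) + 63)*19² = ((108 + 60) + 63)*361 = (168 + 63)*361 = 231*361 = 83391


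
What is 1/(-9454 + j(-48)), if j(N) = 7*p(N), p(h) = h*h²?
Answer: -1/783598 ≈ -1.2762e-6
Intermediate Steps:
p(h) = h³
j(N) = 7*N³
1/(-9454 + j(-48)) = 1/(-9454 + 7*(-48)³) = 1/(-9454 + 7*(-110592)) = 1/(-9454 - 774144) = 1/(-783598) = -1/783598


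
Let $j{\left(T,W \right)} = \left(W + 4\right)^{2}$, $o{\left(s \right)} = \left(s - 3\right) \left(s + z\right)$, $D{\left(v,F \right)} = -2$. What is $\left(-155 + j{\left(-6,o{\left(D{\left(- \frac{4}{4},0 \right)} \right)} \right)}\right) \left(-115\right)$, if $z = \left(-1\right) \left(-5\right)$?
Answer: $3910$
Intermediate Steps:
$z = 5$
$o{\left(s \right)} = \left(-3 + s\right) \left(5 + s\right)$ ($o{\left(s \right)} = \left(s - 3\right) \left(s + 5\right) = \left(-3 + s\right) \left(5 + s\right)$)
$j{\left(T,W \right)} = \left(4 + W\right)^{2}$
$\left(-155 + j{\left(-6,o{\left(D{\left(- \frac{4}{4},0 \right)} \right)} \right)}\right) \left(-115\right) = \left(-155 + \left(4 + \left(-15 + \left(-2\right)^{2} + 2 \left(-2\right)\right)\right)^{2}\right) \left(-115\right) = \left(-155 + \left(4 - 15\right)^{2}\right) \left(-115\right) = \left(-155 + \left(-11\right)^{2}\right) \left(-115\right) = \left(-155 + 121\right) \left(-115\right) = \left(-34\right) \left(-115\right) = 3910$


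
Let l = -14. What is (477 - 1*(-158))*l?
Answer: -8890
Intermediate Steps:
(477 - 1*(-158))*l = (477 - 1*(-158))*(-14) = (477 + 158)*(-14) = 635*(-14) = -8890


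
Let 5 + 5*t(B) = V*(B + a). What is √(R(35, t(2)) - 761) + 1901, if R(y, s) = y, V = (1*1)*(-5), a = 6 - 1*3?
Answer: 1901 + 11*I*√6 ≈ 1901.0 + 26.944*I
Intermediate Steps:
a = 3 (a = 6 - 3 = 3)
V = -5 (V = 1*(-5) = -5)
t(B) = -4 - B (t(B) = -1 + (-5*(B + 3))/5 = -1 + (-5*(3 + B))/5 = -1 + (-15 - 5*B)/5 = -1 + (-3 - B) = -4 - B)
√(R(35, t(2)) - 761) + 1901 = √(35 - 761) + 1901 = √(-726) + 1901 = 11*I*√6 + 1901 = 1901 + 11*I*√6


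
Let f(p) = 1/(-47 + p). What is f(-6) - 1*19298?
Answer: -1022795/53 ≈ -19298.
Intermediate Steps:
f(-6) - 1*19298 = 1/(-47 - 6) - 1*19298 = 1/(-53) - 19298 = -1/53 - 19298 = -1022795/53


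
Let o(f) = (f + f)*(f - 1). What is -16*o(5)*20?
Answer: -12800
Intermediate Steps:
o(f) = 2*f*(-1 + f) (o(f) = (2*f)*(-1 + f) = 2*f*(-1 + f))
-16*o(5)*20 = -32*5*(-1 + 5)*20 = -32*5*4*20 = -16*40*20 = -640*20 = -12800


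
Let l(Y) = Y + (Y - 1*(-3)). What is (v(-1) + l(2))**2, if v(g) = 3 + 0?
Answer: 100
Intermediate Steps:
v(g) = 3
l(Y) = 3 + 2*Y (l(Y) = Y + (Y + 3) = Y + (3 + Y) = 3 + 2*Y)
(v(-1) + l(2))**2 = (3 + (3 + 2*2))**2 = (3 + (3 + 4))**2 = (3 + 7)**2 = 10**2 = 100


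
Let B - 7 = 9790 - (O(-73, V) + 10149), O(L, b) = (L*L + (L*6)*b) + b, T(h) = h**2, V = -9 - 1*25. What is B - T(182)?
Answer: -53663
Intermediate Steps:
V = -34 (V = -9 - 25 = -34)
O(L, b) = b + L**2 + 6*L*b (O(L, b) = (L**2 + (6*L)*b) + b = (L**2 + 6*L*b) + b = b + L**2 + 6*L*b)
B = -20539 (B = 7 + (9790 - ((-34 + (-73)**2 + 6*(-73)*(-34)) + 10149)) = 7 + (9790 - ((-34 + 5329 + 14892) + 10149)) = 7 + (9790 - (20187 + 10149)) = 7 + (9790 - 1*30336) = 7 + (9790 - 30336) = 7 - 20546 = -20539)
B - T(182) = -20539 - 1*182**2 = -20539 - 1*33124 = -20539 - 33124 = -53663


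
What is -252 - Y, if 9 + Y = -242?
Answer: -1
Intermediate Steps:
Y = -251 (Y = -9 - 242 = -251)
-252 - Y = -252 - 1*(-251) = -252 + 251 = -1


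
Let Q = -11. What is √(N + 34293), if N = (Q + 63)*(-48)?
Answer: 3*√3533 ≈ 178.32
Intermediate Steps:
N = -2496 (N = (-11 + 63)*(-48) = 52*(-48) = -2496)
√(N + 34293) = √(-2496 + 34293) = √31797 = 3*√3533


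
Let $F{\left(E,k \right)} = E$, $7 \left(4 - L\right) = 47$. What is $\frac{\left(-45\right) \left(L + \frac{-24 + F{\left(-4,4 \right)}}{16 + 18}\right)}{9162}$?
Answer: $\frac{2105}{121142} \approx 0.017376$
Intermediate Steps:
$L = - \frac{19}{7}$ ($L = 4 - \frac{47}{7} = - \frac{19}{7} \approx -2.7143$)
$\frac{\left(-45\right) \left(L + \frac{-24 + F{\left(-4,4 \right)}}{16 + 18}\right)}{9162} = \frac{\left(-45\right) \left(- \frac{19}{7} + \frac{-24 - 4}{16 + 18}\right)}{9162} = - 45 \left(- \frac{19}{7} - \frac{28}{34}\right) \frac{1}{9162} = - 45 \left(- \frac{19}{7} - \frac{14}{17}\right) \frac{1}{9162} = \left(-45\right) \left(- \frac{421}{119}\right) \frac{1}{9162} = \frac{18945}{119} \cdot \frac{1}{9162} = \frac{2105}{121142}$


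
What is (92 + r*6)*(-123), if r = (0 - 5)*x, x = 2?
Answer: -3936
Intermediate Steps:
r = -10 (r = (0 - 5)*2 = -5*2 = -10)
(92 + r*6)*(-123) = (92 - 10*6)*(-123) = (92 - 60)*(-123) = 32*(-123) = -3936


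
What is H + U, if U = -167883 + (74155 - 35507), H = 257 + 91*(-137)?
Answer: -141445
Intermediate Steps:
H = -12210 (H = 257 - 12467 = -12210)
U = -129235 (U = -167883 + 38648 = -129235)
H + U = -12210 - 129235 = -141445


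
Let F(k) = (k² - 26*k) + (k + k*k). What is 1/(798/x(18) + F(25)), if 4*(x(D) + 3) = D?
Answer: 1/1157 ≈ 0.00086430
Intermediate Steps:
x(D) = -3 + D/4
F(k) = -25*k + 2*k² (F(k) = (k² - 26*k) + (k + k²) = -25*k + 2*k²)
1/(798/x(18) + F(25)) = 1/(798/(-3 + (¼)*18) + 25*(-25 + 2*25)) = 1/(798/(-3 + 9/2) + 25*(-25 + 50)) = 1/(798/(3/2) + 25*25) = 1/(798*(⅔) + 625) = 1/(532 + 625) = 1/1157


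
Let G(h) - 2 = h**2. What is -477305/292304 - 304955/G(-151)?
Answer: -100023552235/6665408112 ≈ -15.006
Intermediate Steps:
G(h) = 2 + h**2
-477305/292304 - 304955/G(-151) = -477305/292304 - 304955/(2 + (-151)**2) = -477305*1/292304 - 304955/(2 + 22801) = -477305/292304 - 304955/22803 = -100023552235/6665408112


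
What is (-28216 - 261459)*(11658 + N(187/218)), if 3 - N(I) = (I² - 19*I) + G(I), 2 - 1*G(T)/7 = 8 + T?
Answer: -161406423056325/47524 ≈ -3.3963e+9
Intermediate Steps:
G(T) = -42 - 7*T (G(T) = 14 - 7*(8 + T) = 14 + (-56 - 7*T) = -42 - 7*T)
N(I) = 45 - I² + 26*I (N(I) = 3 - ((I² - 19*I) + (-42 - 7*I)) = 3 - (-42 + I² - 26*I) = 3 + (42 - I² + 26*I) = 45 - I² + 26*I)
(-28216 - 261459)*(11658 + N(187/218)) = (-28216 - 261459)*(11658 + (45 - (187/218)² + 26*(187/218))) = -289675*(11658 + (45 - (187*(1/218))² + 26*(187*(1/218)))) = -289675*(11658 + (45 - (187/218)² + 26*(187/218))) = -289675*(11658 + (45 - 1*34969/47524 + 2431/109)) = -289675*(11658 + (45 - 34969/47524 + 2431/109)) = -289675*(11658 + 3163527/47524) = -289675*557198319/47524 = -161406423056325/47524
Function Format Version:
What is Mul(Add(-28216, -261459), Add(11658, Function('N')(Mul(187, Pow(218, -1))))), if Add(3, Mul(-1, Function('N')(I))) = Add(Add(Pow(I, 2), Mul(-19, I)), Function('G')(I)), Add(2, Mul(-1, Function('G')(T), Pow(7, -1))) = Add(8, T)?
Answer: Rational(-161406423056325, 47524) ≈ -3.3963e+9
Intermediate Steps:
Function('G')(T) = Add(-42, Mul(-7, T)) (Function('G')(T) = Add(14, Mul(-7, Add(8, T))) = Add(14, Add(-56, Mul(-7, T))) = Add(-42, Mul(-7, T)))
Function('N')(I) = Add(45, Mul(-1, Pow(I, 2)), Mul(26, I)) (Function('N')(I) = Add(3, Mul(-1, Add(Add(Pow(I, 2), Mul(-19, I)), Add(-42, Mul(-7, I))))) = Add(3, Mul(-1, Add(-42, Pow(I, 2), Mul(-26, I)))) = Add(3, Add(42, Mul(-1, Pow(I, 2)), Mul(26, I))) = Add(45, Mul(-1, Pow(I, 2)), Mul(26, I)))
Mul(Add(-28216, -261459), Add(11658, Function('N')(Mul(187, Pow(218, -1))))) = Mul(Add(-28216, -261459), Add(11658, Add(45, Mul(-1, Pow(Mul(187, Pow(218, -1)), 2)), Mul(26, Mul(187, Pow(218, -1)))))) = Mul(-289675, Add(11658, Add(45, Mul(-1, Pow(Mul(187, Rational(1, 218)), 2)), Mul(26, Mul(187, Rational(1, 218)))))) = Mul(-289675, Add(11658, Add(45, Mul(-1, Pow(Rational(187, 218), 2)), Mul(26, Rational(187, 218))))) = Mul(-289675, Add(11658, Add(45, Mul(-1, Rational(34969, 47524)), Rational(2431, 109)))) = Mul(-289675, Add(11658, Add(45, Rational(-34969, 47524), Rational(2431, 109)))) = Mul(-289675, Add(11658, Rational(3163527, 47524))) = Mul(-289675, Rational(557198319, 47524)) = Rational(-161406423056325, 47524)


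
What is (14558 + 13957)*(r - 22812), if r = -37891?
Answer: -1730946045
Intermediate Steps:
(14558 + 13957)*(r - 22812) = (14558 + 13957)*(-37891 - 22812) = 28515*(-60703) = -1730946045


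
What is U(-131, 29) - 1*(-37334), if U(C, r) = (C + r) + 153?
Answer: 37385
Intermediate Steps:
U(C, r) = 153 + C + r
U(-131, 29) - 1*(-37334) = (153 - 131 + 29) - 1*(-37334) = 51 + 37334 = 37385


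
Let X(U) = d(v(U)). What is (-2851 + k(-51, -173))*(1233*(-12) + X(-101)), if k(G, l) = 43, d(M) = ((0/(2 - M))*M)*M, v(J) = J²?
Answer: 41547168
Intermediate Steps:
d(M) = 0 (d(M) = (0*M)*M = 0*M = 0)
X(U) = 0
(-2851 + k(-51, -173))*(1233*(-12) + X(-101)) = (-2851 + 43)*(1233*(-12) + 0) = -2808*(-14796 + 0) = -2808*(-14796) = 41547168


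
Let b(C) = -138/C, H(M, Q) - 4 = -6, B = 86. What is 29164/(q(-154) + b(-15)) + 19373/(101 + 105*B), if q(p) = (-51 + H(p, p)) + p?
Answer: -57057501/392633 ≈ -145.32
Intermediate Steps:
H(M, Q) = -2 (H(M, Q) = 4 - 6 = -2)
q(p) = -53 + p (q(p) = (-51 - 2) + p = -53 + p)
29164/(q(-154) + b(-15)) + 19373/(101 + 105*B) = 29164/((-53 - 154) - 138/(-15)) + 19373/(101 + 105*86) = 29164/(-207 - 138*(-1/15)) + 19373/(101 + 9030) = 29164/(-207 + 46/5) + 19373/9131 = 29164/(-989/5) + 19373*(1/9131) = 29164*(-5/989) + 19373/9131 = -6340/43 + 19373/9131 = -57057501/392633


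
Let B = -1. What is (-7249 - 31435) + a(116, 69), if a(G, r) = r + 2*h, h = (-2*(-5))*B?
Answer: -38635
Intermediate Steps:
h = -10 (h = -2*(-5)*(-1) = 10*(-1) = -10)
a(G, r) = -20 + r (a(G, r) = r + 2*(-10) = r - 20 = -20 + r)
(-7249 - 31435) + a(116, 69) = (-7249 - 31435) + (-20 + 69) = -38684 + 49 = -38635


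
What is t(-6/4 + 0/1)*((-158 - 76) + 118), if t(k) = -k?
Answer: -174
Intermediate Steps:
t(-6/4 + 0/1)*((-158 - 76) + 118) = (-(-6/4 + 0/1))*((-158 - 76) + 118) = (-(-6*¼ + 0*1))*(-234 + 118) = -(-3/2 + 0)*(-116) = -1*(-3/2)*(-116) = (3/2)*(-116) = -174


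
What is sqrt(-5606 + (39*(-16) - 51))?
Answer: I*sqrt(6281) ≈ 79.253*I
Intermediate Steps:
sqrt(-5606 + (39*(-16) - 51)) = sqrt(-5606 + (-624 - 51)) = sqrt(-5606 - 675) = sqrt(-6281) = I*sqrt(6281)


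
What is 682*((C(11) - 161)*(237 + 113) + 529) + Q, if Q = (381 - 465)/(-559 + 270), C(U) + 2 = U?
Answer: -10381348674/289 ≈ -3.5922e+7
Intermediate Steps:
C(U) = -2 + U
Q = 84/289 (Q = -84/(-289) = -84*(-1/289) = 84/289 ≈ 0.29066)
682*((C(11) - 161)*(237 + 113) + 529) + Q = 682*(((-2 + 11) - 161)*(237 + 113) + 529) + 84/289 = 682*((9 - 161)*350 + 529) + 84/289 = 682*(-152*350 + 529) + 84/289 = 682*(-53200 + 529) + 84/289 = 682*(-52671) + 84/289 = -35921622 + 84/289 = -10381348674/289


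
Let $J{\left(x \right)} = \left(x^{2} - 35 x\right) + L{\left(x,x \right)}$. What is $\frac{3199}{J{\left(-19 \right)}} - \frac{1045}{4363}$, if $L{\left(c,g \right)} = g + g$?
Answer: $\frac{12924777}{4310644} \approx 2.9983$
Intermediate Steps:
$L{\left(c,g \right)} = 2 g$
$J{\left(x \right)} = x^{2} - 33 x$ ($J{\left(x \right)} = \left(x^{2} - 35 x\right) + 2 x = x^{2} - 33 x$)
$\frac{3199}{J{\left(-19 \right)}} - \frac{1045}{4363} = \frac{3199}{\left(-19\right) \left(-33 - 19\right)} - \frac{1045}{4363} = \frac{3199}{\left(-19\right) \left(-52\right)} - \frac{1045}{4363} = \frac{3199}{988} - \frac{1045}{4363} = \frac{12924777}{4310644}$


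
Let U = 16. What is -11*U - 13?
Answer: -189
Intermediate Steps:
-11*U - 13 = -11*16 - 13 = -176 - 13 = -189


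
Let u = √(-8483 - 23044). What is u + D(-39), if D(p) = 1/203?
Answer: 1/203 + 3*I*√3503 ≈ 0.0049261 + 177.56*I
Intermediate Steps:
D(p) = 1/203
u = 3*I*√3503 (u = √(-31527) = 3*I*√3503 ≈ 177.56*I)
u + D(-39) = 3*I*√3503 + 1/203 = 1/203 + 3*I*√3503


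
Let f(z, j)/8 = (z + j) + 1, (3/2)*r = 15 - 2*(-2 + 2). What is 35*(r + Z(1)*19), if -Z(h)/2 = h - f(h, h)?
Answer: 30940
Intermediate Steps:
r = 10 (r = 2*(15 - 2*(-2 + 2))/3 = 2*(15 - 2*0)/3 = 2*(15 + 0)/3 = (⅔)*15 = 10)
f(z, j) = 8 + 8*j + 8*z (f(z, j) = 8*((z + j) + 1) = 8*((j + z) + 1) = 8*(1 + j + z) = 8 + 8*j + 8*z)
Z(h) = 16 + 30*h (Z(h) = -2*(h - (8 + 8*h + 8*h)) = -2*(h - (8 + 16*h)) = -2*(h + (-8 - 16*h)) = -2*(-8 - 15*h) = 16 + 30*h)
35*(r + Z(1)*19) = 35*(10 + (16 + 30*1)*19) = 35*(10 + (16 + 30)*19) = 35*(10 + 46*19) = 35*(10 + 874) = 35*884 = 30940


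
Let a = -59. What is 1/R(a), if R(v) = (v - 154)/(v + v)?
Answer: 118/213 ≈ 0.55399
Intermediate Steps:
R(v) = (-154 + v)/(2*v) (R(v) = (-154 + v)/((2*v)) = (-154 + v)*(1/(2*v)) = (-154 + v)/(2*v))
1/R(a) = 1/((½)*(-154 - 59)/(-59)) = 1/((½)*(-1/59)*(-213)) = 1/(213/118) = 118/213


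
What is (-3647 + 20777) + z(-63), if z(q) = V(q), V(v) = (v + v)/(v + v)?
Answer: 17131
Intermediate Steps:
V(v) = 1 (V(v) = (2*v)/((2*v)) = (2*v)*(1/(2*v)) = 1)
z(q) = 1
(-3647 + 20777) + z(-63) = (-3647 + 20777) + 1 = 17130 + 1 = 17131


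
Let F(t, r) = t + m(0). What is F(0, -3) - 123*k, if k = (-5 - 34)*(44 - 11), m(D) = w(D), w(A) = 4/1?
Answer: 158305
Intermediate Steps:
w(A) = 4 (w(A) = 4*1 = 4)
m(D) = 4
F(t, r) = 4 + t (F(t, r) = t + 4 = 4 + t)
k = -1287 (k = -39*33 = -1287)
F(0, -3) - 123*k = (4 + 0) - 123*(-1287) = 4 + 158301 = 158305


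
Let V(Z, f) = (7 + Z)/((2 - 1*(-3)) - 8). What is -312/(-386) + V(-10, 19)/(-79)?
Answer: 12131/15247 ≈ 0.79563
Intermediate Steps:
V(Z, f) = -7/3 - Z/3 (V(Z, f) = (7 + Z)/((2 + 3) - 8) = (7 + Z)/(5 - 8) = (7 + Z)/(-3) = (7 + Z)*(-⅓) = -7/3 - Z/3)
-312/(-386) + V(-10, 19)/(-79) = -312/(-386) + (-7/3 - ⅓*(-10))/(-79) = -312*(-1/386) + (-7/3 + 10/3)*(-1/79) = 156/193 + 1*(-1/79) = 156/193 - 1/79 = 12131/15247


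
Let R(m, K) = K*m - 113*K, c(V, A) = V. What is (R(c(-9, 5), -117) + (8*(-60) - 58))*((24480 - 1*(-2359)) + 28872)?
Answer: 765246296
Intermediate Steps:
R(m, K) = -113*K + K*m
(R(c(-9, 5), -117) + (8*(-60) - 58))*((24480 - 1*(-2359)) + 28872) = (-117*(-113 - 9) + (8*(-60) - 58))*((24480 - 1*(-2359)) + 28872) = (-117*(-122) + (-480 - 58))*((24480 + 2359) + 28872) = (14274 - 538)*(26839 + 28872) = 13736*55711 = 765246296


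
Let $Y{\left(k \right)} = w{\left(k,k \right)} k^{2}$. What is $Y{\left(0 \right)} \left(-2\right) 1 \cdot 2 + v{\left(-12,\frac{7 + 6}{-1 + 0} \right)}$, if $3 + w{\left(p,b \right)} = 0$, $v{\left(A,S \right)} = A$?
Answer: $-12$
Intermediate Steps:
$w{\left(p,b \right)} = -3$ ($w{\left(p,b \right)} = -3 + 0 = -3$)
$Y{\left(k \right)} = - 3 k^{2}$
$Y{\left(0 \right)} \left(-2\right) 1 \cdot 2 + v{\left(-12,\frac{7 + 6}{-1 + 0} \right)} = - 3 \cdot 0^{2} \left(-2\right) 1 \cdot 2 - 12 = \left(-3\right) 0 \left(\left(-2\right) 2\right) - 12 = 0 \left(-4\right) - 12 = 0 - 12 = -12$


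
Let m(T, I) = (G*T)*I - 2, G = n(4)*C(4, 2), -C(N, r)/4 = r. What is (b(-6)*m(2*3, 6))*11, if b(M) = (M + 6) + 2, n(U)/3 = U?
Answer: -76076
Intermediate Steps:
C(N, r) = -4*r
n(U) = 3*U
b(M) = 8 + M (b(M) = (6 + M) + 2 = 8 + M)
G = -96 (G = (3*4)*(-4*2) = 12*(-8) = -96)
m(T, I) = -2 - 96*I*T (m(T, I) = (-96*T)*I - 2 = -96*I*T - 2 = -2 - 96*I*T)
(b(-6)*m(2*3, 6))*11 = ((8 - 6)*(-2 - 96*6*2*3))*11 = (2*(-2 - 96*6*6))*11 = (2*(-2 - 3456))*11 = (2*(-3458))*11 = -6916*11 = -76076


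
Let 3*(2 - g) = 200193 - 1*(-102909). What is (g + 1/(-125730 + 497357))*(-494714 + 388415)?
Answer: 3991125540177837/371627 ≈ 1.0740e+10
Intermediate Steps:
g = -101032 (g = 2 - (200193 - 1*(-102909))/3 = 2 - (200193 + 102909)/3 = 2 - ⅓*303102 = 2 - 101034 = -101032)
(g + 1/(-125730 + 497357))*(-494714 + 388415) = (-101032 + 1/(-125730 + 497357))*(-494714 + 388415) = (-101032 + 1/371627)*(-106299) = -37546219063/371627*(-106299) = 3991125540177837/371627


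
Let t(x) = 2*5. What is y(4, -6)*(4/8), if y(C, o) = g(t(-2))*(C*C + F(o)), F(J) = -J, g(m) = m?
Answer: 110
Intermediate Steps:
t(x) = 10
y(C, o) = -10*o + 10*C² (y(C, o) = 10*(C*C - o) = 10*(C² - o) = -10*o + 10*C²)
y(4, -6)*(4/8) = (-10*(-6) + 10*4²)*(4/8) = (60 + 10*16)*(4*(⅛)) = (60 + 160)*(½) = 220*(½) = 110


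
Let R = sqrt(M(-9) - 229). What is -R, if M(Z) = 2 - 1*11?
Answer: -I*sqrt(238) ≈ -15.427*I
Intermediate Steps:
M(Z) = -9 (M(Z) = 2 - 11 = -9)
R = I*sqrt(238) (R = sqrt(-9 - 229) = sqrt(-238) = I*sqrt(238) ≈ 15.427*I)
-R = -I*sqrt(238)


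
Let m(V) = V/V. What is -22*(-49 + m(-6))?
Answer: 1056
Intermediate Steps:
m(V) = 1
-22*(-49 + m(-6)) = -22*(-49 + 1) = -22*(-48) = 1056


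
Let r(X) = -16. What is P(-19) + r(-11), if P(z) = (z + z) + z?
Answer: -73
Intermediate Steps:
P(z) = 3*z (P(z) = 2*z + z = 3*z)
P(-19) + r(-11) = 3*(-19) - 16 = -57 - 16 = -73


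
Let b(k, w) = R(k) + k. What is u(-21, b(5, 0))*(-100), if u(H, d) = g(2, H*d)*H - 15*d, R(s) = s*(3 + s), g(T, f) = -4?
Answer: 59100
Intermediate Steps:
b(k, w) = k + k*(3 + k) (b(k, w) = k*(3 + k) + k = k + k*(3 + k))
u(H, d) = -15*d - 4*H (u(H, d) = -4*H - 15*d = -15*d - 4*H)
u(-21, b(5, 0))*(-100) = (-75*(4 + 5) - 4*(-21))*(-100) = (-75*9 + 84)*(-100) = (-15*45 + 84)*(-100) = (-675 + 84)*(-100) = -591*(-100) = 59100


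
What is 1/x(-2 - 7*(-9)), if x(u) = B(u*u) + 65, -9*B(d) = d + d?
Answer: -9/6857 ≈ -0.0013125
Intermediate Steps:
B(d) = -2*d/9 (B(d) = -(d + d)/9 = -2*d/9)
x(u) = 65 - 2*u²/9 (x(u) = -2*u*u/9 + 65 = -2*u²/9 + 65 = 65 - 2*u²/9)
1/x(-2 - 7*(-9)) = 1/(65 - 2*(-2 - 7*(-9))²/9) = 1/(65 - 2*(-2 + 63)²/9) = 1/(65 - 2/9*61²) = 1/(65 - 2/9*3721) = 1/(65 - 7442/9) = 1/(-6857/9) = -9/6857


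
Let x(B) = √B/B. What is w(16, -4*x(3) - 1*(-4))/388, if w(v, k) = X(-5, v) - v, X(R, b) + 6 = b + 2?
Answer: -1/97 ≈ -0.010309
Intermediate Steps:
x(B) = B^(-½)
X(R, b) = -4 + b (X(R, b) = -6 + (b + 2) = -6 + (2 + b) = -4 + b)
w(v, k) = -4 (w(v, k) = (-4 + v) - v = -4)
w(16, -4*x(3) - 1*(-4))/388 = -4/388 = -4*1/388 = -1/97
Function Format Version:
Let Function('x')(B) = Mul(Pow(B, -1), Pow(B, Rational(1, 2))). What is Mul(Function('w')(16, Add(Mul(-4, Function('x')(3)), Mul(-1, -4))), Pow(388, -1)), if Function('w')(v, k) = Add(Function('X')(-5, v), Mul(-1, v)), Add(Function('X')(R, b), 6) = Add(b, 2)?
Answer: Rational(-1, 97) ≈ -0.010309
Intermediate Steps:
Function('x')(B) = Pow(B, Rational(-1, 2))
Function('X')(R, b) = Add(-4, b) (Function('X')(R, b) = Add(-6, Add(b, 2)) = Add(-6, Add(2, b)) = Add(-4, b))
Function('w')(v, k) = -4 (Function('w')(v, k) = Add(Add(-4, v), Mul(-1, v)) = -4)
Mul(Function('w')(16, Add(Mul(-4, Function('x')(3)), Mul(-1, -4))), Pow(388, -1)) = Mul(-4, Pow(388, -1)) = Mul(-4, Rational(1, 388)) = Rational(-1, 97)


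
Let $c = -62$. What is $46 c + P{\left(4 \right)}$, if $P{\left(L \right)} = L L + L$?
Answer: $-2832$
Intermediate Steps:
$P{\left(L \right)} = L + L^{2}$ ($P{\left(L \right)} = L^{2} + L = L + L^{2}$)
$46 c + P{\left(4 \right)} = 46 \left(-62\right) + 4 \left(1 + 4\right) = -2852 + 4 \cdot 5 = -2852 + 20 = -2832$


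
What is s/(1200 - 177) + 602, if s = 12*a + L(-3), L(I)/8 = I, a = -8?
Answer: 205242/341 ≈ 601.88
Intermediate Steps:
L(I) = 8*I
s = -120 (s = 12*(-8) + 8*(-3) = -96 - 24 = -120)
s/(1200 - 177) + 602 = -120/(1200 - 177) + 602 = -120/1023 + 602 = (1/1023)*(-120) + 602 = -40/341 + 602 = 205242/341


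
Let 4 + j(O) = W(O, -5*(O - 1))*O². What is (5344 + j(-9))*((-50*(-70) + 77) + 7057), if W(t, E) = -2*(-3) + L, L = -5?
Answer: 57646914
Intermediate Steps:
W(t, E) = 1 (W(t, E) = -2*(-3) - 5 = 6 - 5 = 1)
j(O) = -4 + O² (j(O) = -4 + 1*O² = -4 + O²)
(5344 + j(-9))*((-50*(-70) + 77) + 7057) = (5344 + (-4 + (-9)²))*((-50*(-70) + 77) + 7057) = (5344 + (-4 + 81))*((3500 + 77) + 7057) = (5344 + 77)*(3577 + 7057) = 5421*10634 = 57646914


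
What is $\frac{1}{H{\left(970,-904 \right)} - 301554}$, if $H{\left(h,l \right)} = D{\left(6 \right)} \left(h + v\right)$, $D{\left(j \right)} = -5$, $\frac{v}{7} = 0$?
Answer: $- \frac{1}{306404} \approx -3.2637 \cdot 10^{-6}$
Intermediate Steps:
$v = 0$ ($v = 7 \cdot 0 = 0$)
$H{\left(h,l \right)} = - 5 h$ ($H{\left(h,l \right)} = - 5 \left(h + 0\right) = - 5 h$)
$\frac{1}{H{\left(970,-904 \right)} - 301554} = \frac{1}{\left(-5\right) 970 - 301554} = \frac{1}{-4850 - 301554} = \frac{1}{-306404} = - \frac{1}{306404}$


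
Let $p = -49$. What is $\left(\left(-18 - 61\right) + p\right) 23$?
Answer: $-2944$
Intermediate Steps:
$\left(\left(-18 - 61\right) + p\right) 23 = \left(\left(-18 - 61\right) - 49\right) 23 = \left(-79 - 49\right) 23 = \left(-128\right) 23 = -2944$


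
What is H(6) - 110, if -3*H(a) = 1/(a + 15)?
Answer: -6931/63 ≈ -110.02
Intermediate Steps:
H(a) = -1/(3*(15 + a)) (H(a) = -1/(3*(a + 15)) = -1/(3*(15 + a)))
H(6) - 110 = -1/(45 + 3*6) - 110 = -1/(45 + 18) - 110 = -1/63 - 110 = -6931/63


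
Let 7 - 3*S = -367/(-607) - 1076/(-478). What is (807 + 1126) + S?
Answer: 841879559/435219 ≈ 1934.4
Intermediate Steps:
S = 601232/435219 (S = 7/3 - (-367/(-607) - 1076/(-478))/3 = 7/3 - (-367*(-1/607) - 1076*(-1/478))/3 = 7/3 - (367/607 + 538/239)/3 = 7/3 - ⅓*414279/145073 = 7/3 - 138093/145073 = 601232/435219 ≈ 1.3814)
(807 + 1126) + S = (807 + 1126) + 601232/435219 = 1933 + 601232/435219 = 841879559/435219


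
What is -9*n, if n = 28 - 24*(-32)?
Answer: -7164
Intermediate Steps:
n = 796 (n = 28 + 768 = 796)
-9*n = -9*796 = -7164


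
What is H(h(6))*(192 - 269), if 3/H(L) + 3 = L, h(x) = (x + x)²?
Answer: -77/47 ≈ -1.6383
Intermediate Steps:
h(x) = 4*x² (h(x) = (2*x)² = 4*x²)
H(L) = 3/(-3 + L)
H(h(6))*(192 - 269) = (3/(-3 + 4*6²))*(192 - 269) = (3/(-3 + 4*36))*(-77) = (3/(-3 + 144))*(-77) = (3/141)*(-77) = (3*(1/141))*(-77) = (1/47)*(-77) = -77/47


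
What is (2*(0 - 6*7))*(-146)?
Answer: 12264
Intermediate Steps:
(2*(0 - 6*7))*(-146) = (2*(0 - 42))*(-146) = (2*(-42))*(-146) = -84*(-146) = 12264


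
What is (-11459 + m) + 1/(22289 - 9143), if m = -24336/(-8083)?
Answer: -1217303304023/106259118 ≈ -11456.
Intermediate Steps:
m = 24336/8083 (m = -24336*(-1/8083) = 24336/8083 ≈ 3.0108)
(-11459 + m) + 1/(22289 - 9143) = (-11459 + 24336/8083) + 1/(22289 - 9143) = -92598761/8083 + 1/13146 = -1217303304023/106259118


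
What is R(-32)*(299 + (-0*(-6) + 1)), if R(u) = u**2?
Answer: 307200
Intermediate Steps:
R(-32)*(299 + (-0*(-6) + 1)) = (-32)**2*(299 + (-0*(-6) + 1)) = 1024*(299 + (-8*0 + 1)) = 1024*(299 + (0 + 1)) = 1024*(299 + 1) = 1024*300 = 307200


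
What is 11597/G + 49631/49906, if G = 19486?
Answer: 386467387/243117079 ≈ 1.5896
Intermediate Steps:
11597/G + 49631/49906 = 11597/19486 + 49631/49906 = 386467387/243117079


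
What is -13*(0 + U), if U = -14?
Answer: 182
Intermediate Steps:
-13*(0 + U) = -13*(0 - 14) = -13*(-14) = 182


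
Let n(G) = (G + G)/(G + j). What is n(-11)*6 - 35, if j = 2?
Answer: -61/3 ≈ -20.333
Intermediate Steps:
n(G) = 2*G/(2 + G) (n(G) = (G + G)/(G + 2) = (2*G)/(2 + G) = 2*G/(2 + G))
n(-11)*6 - 35 = (2*(-11)/(2 - 11))*6 - 35 = (2*(-11)/(-9))*6 - 35 = (2*(-11)*(-1/9))*6 - 35 = (22/9)*6 - 35 = 44/3 - 35 = -61/3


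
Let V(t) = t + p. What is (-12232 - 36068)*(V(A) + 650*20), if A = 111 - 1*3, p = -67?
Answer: -629880300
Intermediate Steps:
A = 108 (A = 111 - 3 = 108)
V(t) = -67 + t (V(t) = t - 67 = -67 + t)
(-12232 - 36068)*(V(A) + 650*20) = (-12232 - 36068)*((-67 + 108) + 650*20) = -48300*(41 + 13000) = -48300*13041 = -629880300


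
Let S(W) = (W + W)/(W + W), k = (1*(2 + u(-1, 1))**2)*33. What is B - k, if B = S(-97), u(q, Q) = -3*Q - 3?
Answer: -527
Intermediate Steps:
u(q, Q) = -3 - 3*Q
k = 528 (k = (1*(2 + (-3 - 3*1))**2)*33 = (1*(2 + (-3 - 3))**2)*33 = (1*(2 - 6)**2)*33 = (1*(-4)**2)*33 = (1*16)*33 = 16*33 = 528)
S(W) = 1 (S(W) = (2*W)/((2*W)) = (2*W)*(1/(2*W)) = 1)
B = 1
B - k = 1 - 1*528 = 1 - 528 = -527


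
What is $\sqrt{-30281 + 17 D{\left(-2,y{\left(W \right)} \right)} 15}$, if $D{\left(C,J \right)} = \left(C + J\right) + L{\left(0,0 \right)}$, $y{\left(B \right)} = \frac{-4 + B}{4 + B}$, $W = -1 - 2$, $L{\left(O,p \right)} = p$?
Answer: $8 i \sqrt{509} \approx 180.49 i$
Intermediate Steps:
$W = -3$ ($W = -1 - 2 = -3$)
$y{\left(B \right)} = \frac{-4 + B}{4 + B}$
$D{\left(C,J \right)} = C + J$ ($D{\left(C,J \right)} = \left(C + J\right) + 0 = C + J$)
$\sqrt{-30281 + 17 D{\left(-2,y{\left(W \right)} \right)} 15} = \sqrt{-30281 + 17 \left(-2 + \frac{-4 - 3}{4 - 3}\right) 15} = \sqrt{-30281 + 17 \left(-2 + 1^{-1} \left(-7\right)\right) 15} = \sqrt{-30281 + 17 \left(-2 + 1 \left(-7\right)\right) 15} = \sqrt{-30281 + 17 \left(-2 - 7\right) 15} = \sqrt{-30281 + 17 \left(-9\right) 15} = \sqrt{-30281 - 2295} = \sqrt{-32576} = 8 i \sqrt{509}$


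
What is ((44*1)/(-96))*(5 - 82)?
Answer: 847/24 ≈ 35.292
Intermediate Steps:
((44*1)/(-96))*(5 - 82) = (44*(-1/96))*(-77) = -11/24*(-77) = 847/24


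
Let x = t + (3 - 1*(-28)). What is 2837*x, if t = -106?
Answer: -212775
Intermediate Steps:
x = -75 (x = -106 + (3 - 1*(-28)) = -106 + (3 + 28) = -106 + 31 = -75)
2837*x = 2837*(-75) = -212775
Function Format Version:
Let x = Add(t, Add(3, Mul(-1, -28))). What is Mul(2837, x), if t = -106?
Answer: -212775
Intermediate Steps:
x = -75 (x = Add(-106, Add(3, Mul(-1, -28))) = Add(-106, Add(3, 28)) = Add(-106, 31) = -75)
Mul(2837, x) = Mul(2837, -75) = -212775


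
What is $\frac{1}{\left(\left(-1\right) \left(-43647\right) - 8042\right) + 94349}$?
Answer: $\frac{1}{129954} \approx 7.695 \cdot 10^{-6}$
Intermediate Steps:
$\frac{1}{\left(\left(-1\right) \left(-43647\right) - 8042\right) + 94349} = \frac{1}{\left(43647 - 8042\right) + 94349} = \frac{1}{35605 + 94349} = \frac{1}{129954}$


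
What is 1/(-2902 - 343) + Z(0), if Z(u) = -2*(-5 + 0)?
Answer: 32449/3245 ≈ 9.9997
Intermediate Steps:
Z(u) = 10 (Z(u) = -2*(-5) = 10)
1/(-2902 - 343) + Z(0) = 1/(-2902 - 343) + 10 = 1/(-3245) + 10 = -1/3245 + 10 = 32449/3245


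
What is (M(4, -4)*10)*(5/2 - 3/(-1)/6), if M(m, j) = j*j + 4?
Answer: 600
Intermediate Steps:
M(m, j) = 4 + j² (M(m, j) = j² + 4 = 4 + j²)
(M(4, -4)*10)*(5/2 - 3/(-1)/6) = ((4 + (-4)²)*10)*(5/2 - 3/(-1)/6) = ((4 + 16)*10)*(5*(½) - 3*(-1)*(⅙)) = (20*10)*(5/2 + 3*(⅙)) = 200*(5/2 + ½) = 200*3 = 600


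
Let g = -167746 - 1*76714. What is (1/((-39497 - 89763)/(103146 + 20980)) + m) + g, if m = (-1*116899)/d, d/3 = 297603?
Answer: -14105953942075537/57702245670 ≈ -2.4446e+5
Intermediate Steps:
d = 892809 (d = 3*297603 = 892809)
m = -116899/892809 (m = -1*116899/892809 = -116899*1/892809 = -116899/892809 ≈ -0.13093)
g = -244460 (g = -167746 - 76714 = -244460)
(1/((-39497 - 89763)/(103146 + 20980)) + m) + g = (1/((-39497 - 89763)/(103146 + 20980)) - 116899/892809) - 244460 = (1/(-129260/124126) - 116899/892809) - 244460 = (1/(-129260*1/124126) - 116899/892809) - 244460 = (1/(-64630/62063) - 116899/892809) - 244460 = (-62063/64630 - 116899/892809) - 244460 = -62965587337/57702245670 - 244460 = -14105953942075537/57702245670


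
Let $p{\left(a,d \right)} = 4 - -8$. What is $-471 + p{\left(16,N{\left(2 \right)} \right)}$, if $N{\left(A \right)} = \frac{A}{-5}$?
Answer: $-459$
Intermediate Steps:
$N{\left(A \right)} = - \frac{A}{5}$ ($N{\left(A \right)} = A \left(- \frac{1}{5}\right) = - \frac{A}{5}$)
$p{\left(a,d \right)} = 12$ ($p{\left(a,d \right)} = 4 + 8 = 12$)
$-471 + p{\left(16,N{\left(2 \right)} \right)} = -471 + 12 = -459$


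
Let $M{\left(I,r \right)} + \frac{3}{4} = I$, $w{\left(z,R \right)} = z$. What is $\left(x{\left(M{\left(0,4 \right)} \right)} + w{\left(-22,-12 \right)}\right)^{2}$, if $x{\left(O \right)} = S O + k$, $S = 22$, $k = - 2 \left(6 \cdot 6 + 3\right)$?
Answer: $\frac{54289}{4} \approx 13572.0$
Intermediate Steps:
$k = -78$ ($k = - 2 \left(36 + 3\right) = \left(-2\right) 39 = -78$)
$M{\left(I,r \right)} = - \frac{3}{4} + I$
$x{\left(O \right)} = -78 + 22 O$ ($x{\left(O \right)} = 22 O - 78 = -78 + 22 O$)
$\left(x{\left(M{\left(0,4 \right)} \right)} + w{\left(-22,-12 \right)}\right)^{2} = \left(\left(-78 + 22 \left(- \frac{3}{4} + 0\right)\right) - 22\right)^{2} = \left(\left(-78 + 22 \left(- \frac{3}{4}\right)\right) - 22\right)^{2} = \left(\left(-78 - \frac{33}{2}\right) - 22\right)^{2} = \left(- \frac{189}{2} - 22\right)^{2} = \left(- \frac{233}{2}\right)^{2} = \frac{54289}{4}$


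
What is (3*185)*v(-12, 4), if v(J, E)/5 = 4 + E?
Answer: 22200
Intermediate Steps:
v(J, E) = 20 + 5*E (v(J, E) = 5*(4 + E) = 20 + 5*E)
(3*185)*v(-12, 4) = (3*185)*(20 + 5*4) = 555*(20 + 20) = 555*40 = 22200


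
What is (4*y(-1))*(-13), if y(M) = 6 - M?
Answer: -364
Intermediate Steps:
(4*y(-1))*(-13) = (4*(6 - 1*(-1)))*(-13) = (4*(6 + 1))*(-13) = (4*7)*(-13) = 28*(-13) = -364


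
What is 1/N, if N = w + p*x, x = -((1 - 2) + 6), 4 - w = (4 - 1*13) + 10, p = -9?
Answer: 1/48 ≈ 0.020833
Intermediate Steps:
w = 3 (w = 4 - ((4 - 1*13) + 10) = 4 - ((4 - 13) + 10) = 4 - (-9 + 10) = 4 - 1*1 = 4 - 1 = 3)
x = -5 (x = -(-1 + 6) = -1*5 = -5)
N = 48 (N = 3 - 9*(-5) = 3 + 45 = 48)
1/N = 1/48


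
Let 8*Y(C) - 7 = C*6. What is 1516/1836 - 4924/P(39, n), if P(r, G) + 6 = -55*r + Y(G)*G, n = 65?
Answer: -14822665/3946023 ≈ -3.7564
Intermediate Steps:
Y(C) = 7/8 + 3*C/4 (Y(C) = 7/8 + (C*6)/8 = 7/8 + (6*C)/8 = 7/8 + 3*C/4)
P(r, G) = -6 - 55*r + G*(7/8 + 3*G/4) (P(r, G) = -6 + (-55*r + (7/8 + 3*G/4)*G) = -6 + (-55*r + G*(7/8 + 3*G/4)) = -6 - 55*r + G*(7/8 + 3*G/4))
1516/1836 - 4924/P(39, n) = 1516/1836 - 4924/(-6 - 55*39 + (⅛)*65*(7 + 6*65)) = 1516*(1/1836) - 4924/(-6 - 2145 + (⅛)*65*(7 + 390)) = 379/459 - 4924/(-6 - 2145 + (⅛)*65*397) = 379/459 - 4924/(-6 - 2145 + 25805/8) = 379/459 - 4924/8597/8 = 379/459 - 4924*8/8597 = 379/459 - 39392/8597 = -14822665/3946023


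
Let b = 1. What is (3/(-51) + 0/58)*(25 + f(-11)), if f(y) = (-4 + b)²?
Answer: -2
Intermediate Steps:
f(y) = 9 (f(y) = (-4 + 1)² = (-3)² = 9)
(3/(-51) + 0/58)*(25 + f(-11)) = (3/(-51) + 0/58)*(25 + 9) = (3*(-1/51) + 0*(1/58))*34 = (-1/17 + 0)*34 = -1/17*34 = -2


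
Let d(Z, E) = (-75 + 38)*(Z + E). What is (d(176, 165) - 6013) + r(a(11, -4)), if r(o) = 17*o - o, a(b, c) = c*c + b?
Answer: -18198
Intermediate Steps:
a(b, c) = b + c² (a(b, c) = c² + b = b + c²)
r(o) = 16*o
d(Z, E) = -37*E - 37*Z (d(Z, E) = -37*(E + Z) = -37*E - 37*Z)
(d(176, 165) - 6013) + r(a(11, -4)) = ((-37*165 - 37*176) - 6013) + 16*(11 + (-4)²) = ((-6105 - 6512) - 6013) + 16*(11 + 16) = (-12617 - 6013) + 16*27 = -18630 + 432 = -18198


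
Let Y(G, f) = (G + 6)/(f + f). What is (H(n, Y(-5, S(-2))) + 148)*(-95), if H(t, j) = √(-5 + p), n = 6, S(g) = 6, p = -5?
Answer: -14060 - 95*I*√10 ≈ -14060.0 - 300.42*I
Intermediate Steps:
Y(G, f) = (6 + G)/(2*f) (Y(G, f) = (6 + G)/((2*f)) = (6 + G)*(1/(2*f)) = (6 + G)/(2*f))
H(t, j) = I*√10 (H(t, j) = √(-5 - 5) = √(-10) = I*√10)
(H(n, Y(-5, S(-2))) + 148)*(-95) = (I*√10 + 148)*(-95) = (148 + I*√10)*(-95) = -14060 - 95*I*√10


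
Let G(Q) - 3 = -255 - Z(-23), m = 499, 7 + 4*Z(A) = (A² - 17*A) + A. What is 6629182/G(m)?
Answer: -13258364/949 ≈ -13971.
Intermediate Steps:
Z(A) = -7/4 - 4*A + A²/4 (Z(A) = -7/4 + ((A² - 17*A) + A)/4 = -7/4 + (A² - 16*A)/4 = -7/4 + (-4*A + A²/4) = -7/4 - 4*A + A²/4)
G(Q) = -949/2 (G(Q) = 3 + (-255 - (-7/4 - 4*(-23) + (¼)*(-23)²)) = 3 + (-255 - (-7/4 + 92 + (¼)*529)) = 3 + (-255 - (-7/4 + 92 + 529/4)) = 3 + (-255 - 1*445/2) = 3 + (-255 - 445/2) = 3 - 955/2 = -949/2)
6629182/G(m) = 6629182/(-949/2) = 6629182*(-2/949) = -13258364/949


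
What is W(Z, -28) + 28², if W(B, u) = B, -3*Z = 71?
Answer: 2281/3 ≈ 760.33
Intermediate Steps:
Z = -71/3 (Z = -⅓*71 = -71/3 ≈ -23.667)
W(Z, -28) + 28² = -71/3 + 28² = -71/3 + 784 = 2281/3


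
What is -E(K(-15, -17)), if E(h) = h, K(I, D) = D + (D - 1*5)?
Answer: 39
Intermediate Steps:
K(I, D) = -5 + 2*D (K(I, D) = D + (D - 5) = D + (-5 + D) = -5 + 2*D)
-E(K(-15, -17)) = -(-5 + 2*(-17)) = -(-5 - 34) = -1*(-39) = 39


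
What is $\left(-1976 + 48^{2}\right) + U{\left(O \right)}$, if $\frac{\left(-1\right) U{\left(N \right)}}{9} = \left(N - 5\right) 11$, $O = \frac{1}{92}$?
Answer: $\frac{75617}{92} \approx 821.92$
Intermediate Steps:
$O = \frac{1}{92} \approx 0.01087$
$U{\left(N \right)} = 495 - 99 N$ ($U{\left(N \right)} = - 9 \left(N - 5\right) 11 = - 9 \left(-5 + N\right) 11 = - 9 \left(-55 + 11 N\right) = 495 - 99 N$)
$\left(-1976 + 48^{2}\right) + U{\left(O \right)} = \left(-1976 + 48^{2}\right) + \left(495 - \frac{99}{92}\right) = \left(-1976 + 2304\right) + \left(495 - \frac{99}{92}\right) = 328 + \frac{45441}{92} = \frac{75617}{92}$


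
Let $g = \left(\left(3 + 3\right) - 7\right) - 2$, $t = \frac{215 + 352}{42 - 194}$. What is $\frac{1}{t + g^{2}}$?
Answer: $\frac{152}{801} \approx 0.18976$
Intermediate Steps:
$t = - \frac{567}{152}$ ($t = \frac{567}{-152} = 567 \left(- \frac{1}{152}\right) = - \frac{567}{152} \approx -3.7303$)
$g = -3$ ($g = \left(6 - 7\right) - 2 = -1 - 2 = -3$)
$\frac{1}{t + g^{2}} = \frac{1}{- \frac{567}{152} + \left(-3\right)^{2}} = \frac{1}{- \frac{567}{152} + 9} = \frac{1}{\frac{801}{152}} = \frac{152}{801}$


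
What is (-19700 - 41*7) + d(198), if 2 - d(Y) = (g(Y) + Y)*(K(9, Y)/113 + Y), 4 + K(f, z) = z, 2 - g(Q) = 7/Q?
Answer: -670339607/11187 ≈ -59921.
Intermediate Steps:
g(Q) = 2 - 7/Q
K(f, z) = -4 + z
d(Y) = 2 - (-4/113 + 114*Y/113)*(2 + Y - 7/Y) (d(Y) = 2 - ((2 - 7/Y) + Y)*((-4 + Y)/113 + Y) = 2 - (2 + Y - 7/Y)*((-4 + Y)*(1/113) + Y) = 2 - (2 + Y - 7/Y)*((-4/113 + Y/113) + Y) = 2 - (2 + Y - 7/Y)*(-4/113 + 114*Y/113) = 2 - (-4/113 + 114*Y/113)*(2 + Y - 7/Y))
(-19700 - 41*7) + d(198) = (-19700 - 41*7) + (2/113)*(-14 - 112*198**2 - 57*198**3 + 516*198)/198 = (-19700 - 287) + (2/113)*(1/198)*(-14 - 112*39204 - 57*7762392 + 102168) = -19987 + (2/113)*(1/198)*(-14 - 4390848 - 442456344 + 102168) = -19987 + (2/113)*(1/198)*(-446745038) = -19987 - 446745038/11187 = -670339607/11187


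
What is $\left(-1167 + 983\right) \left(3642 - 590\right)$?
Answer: $-561568$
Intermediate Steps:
$\left(-1167 + 983\right) \left(3642 - 590\right) = \left(-184\right) 3052 = -561568$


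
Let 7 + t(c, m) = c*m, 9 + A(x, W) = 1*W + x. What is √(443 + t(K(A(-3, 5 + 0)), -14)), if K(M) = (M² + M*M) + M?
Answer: I*√838 ≈ 28.948*I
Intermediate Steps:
A(x, W) = -9 + W + x (A(x, W) = -9 + (1*W + x) = -9 + (W + x) = -9 + W + x)
K(M) = M + 2*M² (K(M) = (M² + M²) + M = 2*M² + M = M + 2*M²)
t(c, m) = -7 + c*m
√(443 + t(K(A(-3, 5 + 0)), -14)) = √(443 + (-7 + ((-9 + (5 + 0) - 3)*(1 + 2*(-9 + (5 + 0) - 3)))*(-14))) = √(443 + (-7 + ((-9 + 5 - 3)*(1 + 2*(-9 + 5 - 3)))*(-14))) = √(443 + (-7 - 7*(1 + 2*(-7))*(-14))) = √(443 + (-7 - 7*(1 - 14)*(-14))) = √(443 + (-7 - 7*(-13)*(-14))) = √(443 + (-7 + 91*(-14))) = √(443 + (-7 - 1274)) = √(443 - 1281) = √(-838) = I*√838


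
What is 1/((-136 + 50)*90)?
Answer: -1/7740 ≈ -0.00012920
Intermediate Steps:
1/((-136 + 50)*90) = 1/(-86*90) = 1/(-7740) = -1/7740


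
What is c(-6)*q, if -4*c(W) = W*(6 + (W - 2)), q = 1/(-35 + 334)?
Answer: -3/299 ≈ -0.010033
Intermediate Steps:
q = 1/299 ≈ 0.0033445
c(W) = -W*(4 + W)/4 (c(W) = -W*(6 + (W - 2))/4 = -W*(6 + (-2 + W))/4 = -W*(4 + W)/4)
c(-6)*q = -1/4*(-6)*(4 - 6)*(1/299) = -1/4*(-6)*(-2)*(1/299) = -3*1/299 = -3/299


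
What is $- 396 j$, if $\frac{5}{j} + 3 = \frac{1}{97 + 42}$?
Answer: $\frac{68805}{104} \approx 661.59$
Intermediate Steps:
$j = - \frac{695}{416}$ ($j = \frac{5}{-3 + \frac{1}{97 + 42}} = \frac{5}{-3 + \frac{1}{139}} = \frac{5}{- \frac{416}{139}} = 5 \left(- \frac{139}{416}\right) = - \frac{695}{416} \approx -1.6707$)
$- 396 j = \left(-396\right) \left(- \frac{695}{416}\right) = \frac{68805}{104}$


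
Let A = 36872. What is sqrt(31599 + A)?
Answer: sqrt(68471) ≈ 261.67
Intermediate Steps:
sqrt(31599 + A) = sqrt(31599 + 36872) = sqrt(68471)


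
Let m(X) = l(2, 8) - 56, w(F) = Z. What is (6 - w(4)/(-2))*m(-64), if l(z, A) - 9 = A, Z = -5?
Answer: -273/2 ≈ -136.50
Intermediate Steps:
w(F) = -5
l(z, A) = 9 + A
m(X) = -39 (m(X) = (9 + 8) - 56 = 17 - 56 = -39)
(6 - w(4)/(-2))*m(-64) = (6 - (-5)/(-2))*(-39) = (6 - (-5)*(-1)/2)*(-39) = (6 - 1*5/2)*(-39) = (6 - 5/2)*(-39) = (7/2)*(-39) = -273/2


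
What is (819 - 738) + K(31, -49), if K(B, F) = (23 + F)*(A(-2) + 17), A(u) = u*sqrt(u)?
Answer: -361 + 52*I*sqrt(2) ≈ -361.0 + 73.539*I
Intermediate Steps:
A(u) = u**(3/2)
K(B, F) = (17 - 2*I*sqrt(2))*(23 + F) (K(B, F) = (23 + F)*((-2)**(3/2) + 17) = (23 + F)*(-2*I*sqrt(2) + 17) = (23 + F)*(17 - 2*I*sqrt(2)) = (17 - 2*I*sqrt(2))*(23 + F))
(819 - 738) + K(31, -49) = (819 - 738) + (391 + 17*(-49) - 46*I*sqrt(2) - 2*I*(-49)*sqrt(2)) = 81 + (391 - 833 - 46*I*sqrt(2) + 98*I*sqrt(2)) = 81 + (-442 + 52*I*sqrt(2)) = -361 + 52*I*sqrt(2)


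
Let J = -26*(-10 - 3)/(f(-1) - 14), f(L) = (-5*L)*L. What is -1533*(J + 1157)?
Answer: -33181785/19 ≈ -1.7464e+6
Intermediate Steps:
f(L) = -5*L**2
J = -338/19 (J = -26*(-10 - 3)/(-5*(-1)**2 - 14) = -(-338)/(-5*1 - 14) = -(-338)/(-5 - 14) = -(-338)/(-19) = -(-338)*(-1)/19 = -26*13/19 = -338/19 ≈ -17.789)
-1533*(J + 1157) = -1533*(-338/19 + 1157) = -1533*21645/19 = -33181785/19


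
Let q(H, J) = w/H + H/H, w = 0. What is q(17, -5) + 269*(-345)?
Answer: -92804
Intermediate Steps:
q(H, J) = 1 (q(H, J) = 0/H + H/H = 0 + 1 = 1)
q(17, -5) + 269*(-345) = 1 + 269*(-345) = 1 - 92805 = -92804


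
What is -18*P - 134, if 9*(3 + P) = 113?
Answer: -306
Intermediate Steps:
P = 86/9 (P = -3 + (⅑)*113 = -3 + 113/9 = 86/9 ≈ 9.5556)
-18*P - 134 = -18*86/9 - 134 = -172 - 134 = -306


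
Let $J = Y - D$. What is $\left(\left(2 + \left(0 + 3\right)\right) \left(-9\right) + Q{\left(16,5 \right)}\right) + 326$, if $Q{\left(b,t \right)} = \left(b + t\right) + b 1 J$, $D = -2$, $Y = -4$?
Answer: $270$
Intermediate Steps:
$J = -2$ ($J = -4 - -2 = -4 + 2 = -2$)
$Q{\left(b,t \right)} = t - b$ ($Q{\left(b,t \right)} = \left(b + t\right) + b 1 \left(-2\right) = \left(b + t\right) + b \left(-2\right) = \left(b + t\right) - 2 b = t - b$)
$\left(\left(2 + \left(0 + 3\right)\right) \left(-9\right) + Q{\left(16,5 \right)}\right) + 326 = \left(\left(2 + \left(0 + 3\right)\right) \left(-9\right) + \left(5 - 16\right)\right) + 326 = \left(\left(2 + 3\right) \left(-9\right) + \left(5 - 16\right)\right) + 326 = \left(5 \left(-9\right) - 11\right) + 326 = \left(-45 - 11\right) + 326 = -56 + 326 = 270$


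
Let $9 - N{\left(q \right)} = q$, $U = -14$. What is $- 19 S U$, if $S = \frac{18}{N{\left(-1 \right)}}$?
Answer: $\frac{2394}{5} \approx 478.8$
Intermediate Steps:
$N{\left(q \right)} = 9 - q$
$S = \frac{9}{5}$ ($S = \frac{18}{9 - -1} = \frac{18}{9 + 1} = \frac{18}{10} = 18 \cdot \frac{1}{10} = \frac{9}{5} \approx 1.8$)
$- 19 S U = \left(-19\right) \frac{9}{5} \left(-14\right) = \left(- \frac{171}{5}\right) \left(-14\right) = \frac{2394}{5}$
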